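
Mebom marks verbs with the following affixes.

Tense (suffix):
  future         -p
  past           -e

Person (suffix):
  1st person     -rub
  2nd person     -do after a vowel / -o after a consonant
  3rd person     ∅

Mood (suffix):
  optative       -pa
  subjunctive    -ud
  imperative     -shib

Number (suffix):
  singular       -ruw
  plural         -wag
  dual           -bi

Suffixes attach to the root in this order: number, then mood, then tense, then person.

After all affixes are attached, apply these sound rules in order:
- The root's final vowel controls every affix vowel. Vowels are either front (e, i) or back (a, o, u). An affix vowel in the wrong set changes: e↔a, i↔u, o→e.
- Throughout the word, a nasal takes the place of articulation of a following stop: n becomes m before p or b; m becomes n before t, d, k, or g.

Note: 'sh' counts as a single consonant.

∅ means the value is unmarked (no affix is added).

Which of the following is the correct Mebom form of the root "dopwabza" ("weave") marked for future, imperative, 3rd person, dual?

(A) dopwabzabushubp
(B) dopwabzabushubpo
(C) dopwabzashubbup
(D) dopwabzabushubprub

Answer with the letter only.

A

Attach number dual -bi → dopwabzabi.
Attach mood imperative -shib → dopwabzabishib.
Attach tense future -p → dopwabzabishibp.
person = 3rd person: zero marking, form stays dopwabzabishibp.
Apply vowel harmony: dopwabzabishibp → dopwabzabushubp.
Nasal assimilation: no change.
So the correct form is dopwabzabushubp, option (A).
(D) dopwabzabushubprub is wrong: it uses 1st person instead of 3rd person for person.
(C) dopwabzashubbup is wrong: it has the affixes in the wrong order.
(B) dopwabzabushubpo is wrong: it uses 2nd person instead of 3rd person for person.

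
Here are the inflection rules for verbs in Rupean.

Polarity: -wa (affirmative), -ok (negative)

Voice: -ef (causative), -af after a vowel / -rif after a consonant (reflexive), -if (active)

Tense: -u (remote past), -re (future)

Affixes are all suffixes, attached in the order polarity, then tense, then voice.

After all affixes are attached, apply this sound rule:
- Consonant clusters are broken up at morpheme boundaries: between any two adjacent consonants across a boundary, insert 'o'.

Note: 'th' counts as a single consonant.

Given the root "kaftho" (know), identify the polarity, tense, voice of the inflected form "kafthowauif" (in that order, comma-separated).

Segment: kaftho-wa-u-if.
polarity: -wa → affirmative.
tense: -u → remote past.
voice: -if → active.

affirmative, remote past, active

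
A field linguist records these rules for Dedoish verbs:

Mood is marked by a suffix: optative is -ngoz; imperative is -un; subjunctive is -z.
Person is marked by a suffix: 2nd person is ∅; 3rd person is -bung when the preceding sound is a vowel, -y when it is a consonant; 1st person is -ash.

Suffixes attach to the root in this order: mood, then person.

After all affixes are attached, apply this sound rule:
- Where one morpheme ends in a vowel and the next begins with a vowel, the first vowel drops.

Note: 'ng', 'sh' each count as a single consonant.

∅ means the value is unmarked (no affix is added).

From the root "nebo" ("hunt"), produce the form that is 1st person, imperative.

nebunash

Attach mood imperative -un → neboun.
Attach person 1st person -ash → nebounash.
Apply vowel deletion: nebounash → nebunash.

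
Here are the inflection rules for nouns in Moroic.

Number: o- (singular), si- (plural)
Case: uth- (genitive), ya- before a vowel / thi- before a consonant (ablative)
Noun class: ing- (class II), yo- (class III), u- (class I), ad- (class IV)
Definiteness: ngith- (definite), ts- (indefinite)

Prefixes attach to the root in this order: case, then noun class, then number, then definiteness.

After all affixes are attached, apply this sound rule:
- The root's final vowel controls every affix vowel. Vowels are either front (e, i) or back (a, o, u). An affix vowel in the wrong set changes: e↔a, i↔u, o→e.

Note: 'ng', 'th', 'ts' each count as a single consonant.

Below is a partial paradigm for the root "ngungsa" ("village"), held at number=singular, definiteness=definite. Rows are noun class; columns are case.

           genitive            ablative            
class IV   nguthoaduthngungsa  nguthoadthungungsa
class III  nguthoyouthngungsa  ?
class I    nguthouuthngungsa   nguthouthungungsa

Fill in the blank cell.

nguthoyothungungsa

Attach case ablative thi- (before consonant 'ng') → thingungsa.
Attach noun class class III yo- → yothingungsa.
Attach number singular o- → oyothingungsa.
Attach definiteness definite ngith- → ngithoyothingungsa.
Apply vowel harmony: ngithoyothingungsa → nguthoyothungungsa.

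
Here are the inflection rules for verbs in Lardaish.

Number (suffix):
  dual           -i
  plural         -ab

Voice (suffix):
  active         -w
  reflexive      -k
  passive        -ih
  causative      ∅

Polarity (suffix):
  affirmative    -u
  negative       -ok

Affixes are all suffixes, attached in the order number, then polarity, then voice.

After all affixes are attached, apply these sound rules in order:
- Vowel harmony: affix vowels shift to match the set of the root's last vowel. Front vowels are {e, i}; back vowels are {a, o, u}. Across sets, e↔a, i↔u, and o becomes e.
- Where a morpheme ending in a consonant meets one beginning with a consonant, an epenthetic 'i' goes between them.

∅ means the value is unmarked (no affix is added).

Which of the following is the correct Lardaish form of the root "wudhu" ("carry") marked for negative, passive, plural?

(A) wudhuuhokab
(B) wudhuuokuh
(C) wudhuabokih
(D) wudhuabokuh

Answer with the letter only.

Attach number plural -ab → wudhuab.
Attach polarity negative -ok → wudhuabok.
Attach voice passive -ih → wudhuabokih.
Apply vowel harmony: wudhuabokih → wudhuabokuh.
Epenthesis: no change.
So the correct form is wudhuabokuh, option (D).
(A) wudhuuhokab is wrong: it has the affixes in the wrong order.
(B) wudhuuokuh is wrong: it uses dual instead of plural for number.
(C) wudhuabokih is wrong: it fails to apply the sound rule(s).

D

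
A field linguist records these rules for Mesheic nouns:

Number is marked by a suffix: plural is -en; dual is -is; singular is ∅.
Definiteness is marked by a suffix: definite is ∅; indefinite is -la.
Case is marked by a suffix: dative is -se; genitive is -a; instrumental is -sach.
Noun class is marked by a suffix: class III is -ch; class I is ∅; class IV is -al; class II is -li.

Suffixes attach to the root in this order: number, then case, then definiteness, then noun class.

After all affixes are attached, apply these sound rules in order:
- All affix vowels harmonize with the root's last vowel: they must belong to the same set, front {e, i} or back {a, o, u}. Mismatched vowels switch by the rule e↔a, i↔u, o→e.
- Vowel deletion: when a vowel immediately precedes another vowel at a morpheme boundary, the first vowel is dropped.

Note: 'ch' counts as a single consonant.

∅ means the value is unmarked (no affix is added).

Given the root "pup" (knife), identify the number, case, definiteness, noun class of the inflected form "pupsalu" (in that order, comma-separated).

Segment: pup-se-li.
number: ∅ → singular.
case: -se → dative.
definiteness: ∅ → definite.
noun class: -li → class II.

singular, dative, definite, class II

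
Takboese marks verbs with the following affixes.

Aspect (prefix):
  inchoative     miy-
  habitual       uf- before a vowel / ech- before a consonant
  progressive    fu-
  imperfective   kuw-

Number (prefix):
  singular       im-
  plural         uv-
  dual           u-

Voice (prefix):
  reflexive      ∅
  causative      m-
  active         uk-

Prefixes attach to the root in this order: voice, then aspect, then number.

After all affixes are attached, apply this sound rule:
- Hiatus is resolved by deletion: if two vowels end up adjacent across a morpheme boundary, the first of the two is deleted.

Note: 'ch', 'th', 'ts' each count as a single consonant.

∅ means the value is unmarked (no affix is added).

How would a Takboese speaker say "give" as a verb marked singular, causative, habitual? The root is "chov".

Attach voice causative m- → mchov.
Attach aspect habitual ech- (before consonant 'm') → echmchov.
Attach number singular im- → imechmchov.
Vowel deletion: no change.

imechmchov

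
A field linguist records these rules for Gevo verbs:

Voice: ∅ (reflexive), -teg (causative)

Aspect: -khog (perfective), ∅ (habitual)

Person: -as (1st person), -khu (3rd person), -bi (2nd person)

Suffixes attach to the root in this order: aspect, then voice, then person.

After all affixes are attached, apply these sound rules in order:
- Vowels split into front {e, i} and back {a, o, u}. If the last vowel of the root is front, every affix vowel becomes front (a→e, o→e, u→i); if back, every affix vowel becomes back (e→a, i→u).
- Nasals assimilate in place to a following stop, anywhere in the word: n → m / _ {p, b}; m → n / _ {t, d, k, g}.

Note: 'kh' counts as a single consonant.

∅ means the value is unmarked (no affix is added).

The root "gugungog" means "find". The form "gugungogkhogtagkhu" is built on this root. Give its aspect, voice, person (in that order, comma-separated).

perfective, causative, 3rd person

Segment: gugungog-khog-teg-khu.
aspect: -khog → perfective.
voice: -teg → causative.
person: -khu → 3rd person.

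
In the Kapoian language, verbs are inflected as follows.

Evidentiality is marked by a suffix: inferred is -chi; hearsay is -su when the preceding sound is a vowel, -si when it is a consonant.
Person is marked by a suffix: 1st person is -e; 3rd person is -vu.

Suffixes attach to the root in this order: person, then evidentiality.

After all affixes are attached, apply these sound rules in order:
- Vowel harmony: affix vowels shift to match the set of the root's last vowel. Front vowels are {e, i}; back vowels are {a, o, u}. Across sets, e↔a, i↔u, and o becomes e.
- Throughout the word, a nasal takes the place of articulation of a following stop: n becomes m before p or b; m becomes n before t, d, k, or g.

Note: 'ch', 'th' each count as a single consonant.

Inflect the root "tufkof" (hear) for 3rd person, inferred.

tufkofvuchu

Attach person 3rd person -vu → tufkofvu.
Attach evidentiality inferred -chi → tufkofvuchi.
Apply vowel harmony: tufkofvuchi → tufkofvuchu.
Nasal assimilation: no change.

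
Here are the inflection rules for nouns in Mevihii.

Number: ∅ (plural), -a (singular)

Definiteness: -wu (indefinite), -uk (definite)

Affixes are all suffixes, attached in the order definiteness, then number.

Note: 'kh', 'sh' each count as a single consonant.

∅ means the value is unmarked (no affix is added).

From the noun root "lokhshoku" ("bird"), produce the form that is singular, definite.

lokhshokuuka

Attach definiteness definite -uk → lokhshokuuk.
Attach number singular -a → lokhshokuuka.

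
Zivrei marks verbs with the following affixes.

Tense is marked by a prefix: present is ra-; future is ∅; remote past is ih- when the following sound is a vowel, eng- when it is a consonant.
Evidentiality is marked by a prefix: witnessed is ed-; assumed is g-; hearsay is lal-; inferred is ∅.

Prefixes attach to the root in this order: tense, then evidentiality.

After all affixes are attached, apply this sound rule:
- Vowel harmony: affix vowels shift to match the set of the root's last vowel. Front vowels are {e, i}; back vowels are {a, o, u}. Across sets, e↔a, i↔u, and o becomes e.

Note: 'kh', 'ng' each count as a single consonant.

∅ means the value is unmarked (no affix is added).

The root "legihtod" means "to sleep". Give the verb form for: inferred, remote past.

anglegihtod

Attach tense remote past eng- (before consonant 'l') → englegihtod.
evidentiality = inferred: zero marking, form stays englegihtod.
Apply vowel harmony: englegihtod → anglegihtod.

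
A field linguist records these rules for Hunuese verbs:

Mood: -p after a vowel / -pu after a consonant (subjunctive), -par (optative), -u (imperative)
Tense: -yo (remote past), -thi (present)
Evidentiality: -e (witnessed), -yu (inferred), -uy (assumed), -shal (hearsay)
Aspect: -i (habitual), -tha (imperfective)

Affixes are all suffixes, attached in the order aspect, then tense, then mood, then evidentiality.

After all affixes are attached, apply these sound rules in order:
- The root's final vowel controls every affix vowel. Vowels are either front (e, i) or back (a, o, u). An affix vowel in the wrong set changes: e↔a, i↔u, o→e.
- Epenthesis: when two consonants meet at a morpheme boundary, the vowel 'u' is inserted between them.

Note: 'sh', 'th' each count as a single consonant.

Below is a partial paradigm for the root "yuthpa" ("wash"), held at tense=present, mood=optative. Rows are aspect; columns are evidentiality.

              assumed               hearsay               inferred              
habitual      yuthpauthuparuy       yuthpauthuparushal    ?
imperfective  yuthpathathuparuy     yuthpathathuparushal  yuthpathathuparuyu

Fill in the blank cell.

yuthpauthuparuyu

Attach aspect habitual -i → yuthpai.
Attach tense present -thi → yuthpaithi.
Attach mood optative -par → yuthpaithipar.
Attach evidentiality inferred -yu → yuthpaithiparyu.
Apply vowel harmony: yuthpaithiparyu → yuthpauthuparyu.
Apply epenthesis: yuthpauthuparyu → yuthpauthuparuyu.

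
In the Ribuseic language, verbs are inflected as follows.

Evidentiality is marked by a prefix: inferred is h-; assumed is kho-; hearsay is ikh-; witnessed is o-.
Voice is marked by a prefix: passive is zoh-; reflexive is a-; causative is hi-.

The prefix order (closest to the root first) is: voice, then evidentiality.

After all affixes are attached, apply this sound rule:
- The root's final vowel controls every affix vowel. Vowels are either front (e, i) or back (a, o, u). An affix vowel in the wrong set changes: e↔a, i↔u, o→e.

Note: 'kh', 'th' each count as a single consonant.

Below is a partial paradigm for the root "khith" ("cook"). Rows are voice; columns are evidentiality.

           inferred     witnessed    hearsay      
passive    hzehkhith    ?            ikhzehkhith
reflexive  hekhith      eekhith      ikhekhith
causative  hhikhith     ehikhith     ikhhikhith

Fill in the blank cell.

ezehkhith

Attach voice passive zoh- → zohkhith.
Attach evidentiality witnessed o- → ozohkhith.
Apply vowel harmony: ozohkhith → ezehkhith.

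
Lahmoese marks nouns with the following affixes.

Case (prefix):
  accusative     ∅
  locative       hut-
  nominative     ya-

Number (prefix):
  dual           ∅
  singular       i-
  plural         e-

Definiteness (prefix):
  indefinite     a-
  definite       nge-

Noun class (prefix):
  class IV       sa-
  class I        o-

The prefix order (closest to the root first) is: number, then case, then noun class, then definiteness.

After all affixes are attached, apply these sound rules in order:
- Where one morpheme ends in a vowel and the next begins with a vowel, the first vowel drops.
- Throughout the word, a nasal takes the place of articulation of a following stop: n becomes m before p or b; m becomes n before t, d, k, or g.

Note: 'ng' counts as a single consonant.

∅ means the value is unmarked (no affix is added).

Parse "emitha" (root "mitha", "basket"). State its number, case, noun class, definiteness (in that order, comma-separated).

plural, accusative, class I, indefinite

Segment: a-o-e-mitha.
number: e- → plural.
case: ∅ → accusative.
noun class: o- → class I.
definiteness: a- → indefinite.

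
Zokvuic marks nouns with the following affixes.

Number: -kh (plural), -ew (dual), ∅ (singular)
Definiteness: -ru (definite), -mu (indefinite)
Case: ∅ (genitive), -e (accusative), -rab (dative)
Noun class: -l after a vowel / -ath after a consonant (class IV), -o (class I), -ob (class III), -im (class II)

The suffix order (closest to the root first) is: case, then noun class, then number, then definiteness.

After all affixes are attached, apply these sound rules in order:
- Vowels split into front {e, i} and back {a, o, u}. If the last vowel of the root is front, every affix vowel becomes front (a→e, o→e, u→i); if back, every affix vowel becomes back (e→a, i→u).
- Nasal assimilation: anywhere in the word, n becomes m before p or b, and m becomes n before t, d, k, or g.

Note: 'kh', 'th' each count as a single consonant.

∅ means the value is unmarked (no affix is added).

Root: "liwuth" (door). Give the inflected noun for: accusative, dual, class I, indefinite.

liwuthaoawmu

Attach case accusative -e → liwuthe.
Attach noun class class I -o → liwutheo.
Attach number dual -ew → liwutheoew.
Attach definiteness indefinite -mu → liwutheoewmu.
Apply vowel harmony: liwutheoewmu → liwuthaoawmu.
Nasal assimilation: no change.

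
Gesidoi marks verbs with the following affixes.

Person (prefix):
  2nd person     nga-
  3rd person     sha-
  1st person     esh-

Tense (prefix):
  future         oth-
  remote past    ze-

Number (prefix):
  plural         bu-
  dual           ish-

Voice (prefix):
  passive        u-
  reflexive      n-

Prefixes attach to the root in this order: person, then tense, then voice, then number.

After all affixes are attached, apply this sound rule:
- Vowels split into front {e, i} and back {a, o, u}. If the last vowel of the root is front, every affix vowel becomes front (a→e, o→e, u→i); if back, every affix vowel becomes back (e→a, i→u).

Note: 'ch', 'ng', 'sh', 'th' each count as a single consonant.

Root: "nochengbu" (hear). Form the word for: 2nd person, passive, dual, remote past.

ushuzanganochengbu

Attach person 2nd person nga- → nganochengbu.
Attach tense remote past ze- → zenganochengbu.
Attach voice passive u- → uzenganochengbu.
Attach number dual ish- → ishuzenganochengbu.
Apply vowel harmony: ishuzenganochengbu → ushuzanganochengbu.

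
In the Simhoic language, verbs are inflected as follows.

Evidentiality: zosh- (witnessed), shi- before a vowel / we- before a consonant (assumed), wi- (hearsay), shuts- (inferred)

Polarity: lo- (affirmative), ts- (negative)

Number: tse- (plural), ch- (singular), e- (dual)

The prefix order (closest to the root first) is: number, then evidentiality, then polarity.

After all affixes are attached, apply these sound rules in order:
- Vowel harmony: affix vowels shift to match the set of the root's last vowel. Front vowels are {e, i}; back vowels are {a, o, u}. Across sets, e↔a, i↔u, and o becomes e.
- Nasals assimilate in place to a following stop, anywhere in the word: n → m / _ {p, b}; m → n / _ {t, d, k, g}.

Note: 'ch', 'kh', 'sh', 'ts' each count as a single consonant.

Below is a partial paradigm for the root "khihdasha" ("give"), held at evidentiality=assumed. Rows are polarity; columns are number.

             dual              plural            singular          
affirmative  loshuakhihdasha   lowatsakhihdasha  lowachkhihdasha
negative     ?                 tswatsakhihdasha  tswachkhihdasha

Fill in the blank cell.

Attach number dual e- → ekhihdasha.
Attach evidentiality assumed shi- (before vowel 'e') → shiekhihdasha.
Attach polarity negative ts- → tsshiekhihdasha.
Apply vowel harmony: tsshiekhihdasha → tsshuakhihdasha.
Nasal assimilation: no change.

tsshuakhihdasha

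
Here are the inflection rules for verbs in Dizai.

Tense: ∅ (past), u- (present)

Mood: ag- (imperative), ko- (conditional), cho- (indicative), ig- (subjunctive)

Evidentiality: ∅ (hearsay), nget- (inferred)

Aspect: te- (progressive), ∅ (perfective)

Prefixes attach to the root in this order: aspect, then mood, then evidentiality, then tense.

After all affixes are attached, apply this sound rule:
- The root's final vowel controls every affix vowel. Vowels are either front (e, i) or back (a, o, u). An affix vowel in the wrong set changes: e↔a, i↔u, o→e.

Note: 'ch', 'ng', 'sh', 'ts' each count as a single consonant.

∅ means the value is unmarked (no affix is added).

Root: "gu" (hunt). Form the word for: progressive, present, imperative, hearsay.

uagtagu

Attach aspect progressive te- → tegu.
Attach mood imperative ag- → agtegu.
evidentiality = hearsay: zero marking, form stays agtegu.
Attach tense present u- → uagtegu.
Apply vowel harmony: uagtegu → uagtagu.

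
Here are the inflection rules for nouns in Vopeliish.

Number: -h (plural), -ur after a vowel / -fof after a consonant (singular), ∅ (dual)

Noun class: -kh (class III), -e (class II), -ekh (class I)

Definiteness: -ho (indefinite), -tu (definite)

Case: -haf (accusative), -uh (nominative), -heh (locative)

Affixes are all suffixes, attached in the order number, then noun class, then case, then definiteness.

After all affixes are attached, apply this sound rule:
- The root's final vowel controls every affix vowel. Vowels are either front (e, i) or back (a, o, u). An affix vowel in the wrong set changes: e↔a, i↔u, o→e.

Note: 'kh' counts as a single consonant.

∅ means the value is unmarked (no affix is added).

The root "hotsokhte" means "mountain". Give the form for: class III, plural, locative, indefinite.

Attach number plural -h → hotsokhteh.
Attach noun class class III -kh → hotsokhtehkh.
Attach case locative -heh → hotsokhtehkhheh.
Attach definiteness indefinite -ho → hotsokhtehkhhehho.
Apply vowel harmony: hotsokhtehkhhehho → hotsokhtehkhhehhe.

hotsokhtehkhhehhe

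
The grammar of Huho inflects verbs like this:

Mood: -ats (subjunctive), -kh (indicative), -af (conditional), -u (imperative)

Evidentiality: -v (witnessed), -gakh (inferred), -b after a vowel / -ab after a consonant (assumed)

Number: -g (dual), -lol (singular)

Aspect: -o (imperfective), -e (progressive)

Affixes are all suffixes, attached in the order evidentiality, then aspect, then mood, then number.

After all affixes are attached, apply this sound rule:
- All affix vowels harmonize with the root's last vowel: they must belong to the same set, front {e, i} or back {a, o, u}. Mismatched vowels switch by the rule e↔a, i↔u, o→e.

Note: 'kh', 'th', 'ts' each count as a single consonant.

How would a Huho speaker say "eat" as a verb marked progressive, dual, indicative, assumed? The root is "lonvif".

Attach evidentiality assumed -ab (after consonant 'f') → lonvifab.
Attach aspect progressive -e → lonvifabe.
Attach mood indicative -kh → lonvifabekh.
Attach number dual -g → lonvifabekhg.
Apply vowel harmony: lonvifabekhg → lonvifebekhg.

lonvifebekhg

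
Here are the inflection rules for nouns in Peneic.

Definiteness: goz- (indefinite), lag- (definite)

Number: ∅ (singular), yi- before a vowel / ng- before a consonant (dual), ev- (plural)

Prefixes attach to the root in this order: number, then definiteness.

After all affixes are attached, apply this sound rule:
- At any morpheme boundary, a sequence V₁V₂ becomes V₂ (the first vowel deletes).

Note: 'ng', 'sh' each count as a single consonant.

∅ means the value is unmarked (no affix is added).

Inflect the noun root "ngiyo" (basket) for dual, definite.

lagngngiyo

Attach number dual ng- (before consonant 'ng') → ngngiyo.
Attach definiteness definite lag- → lagngngiyo.
Vowel deletion: no change.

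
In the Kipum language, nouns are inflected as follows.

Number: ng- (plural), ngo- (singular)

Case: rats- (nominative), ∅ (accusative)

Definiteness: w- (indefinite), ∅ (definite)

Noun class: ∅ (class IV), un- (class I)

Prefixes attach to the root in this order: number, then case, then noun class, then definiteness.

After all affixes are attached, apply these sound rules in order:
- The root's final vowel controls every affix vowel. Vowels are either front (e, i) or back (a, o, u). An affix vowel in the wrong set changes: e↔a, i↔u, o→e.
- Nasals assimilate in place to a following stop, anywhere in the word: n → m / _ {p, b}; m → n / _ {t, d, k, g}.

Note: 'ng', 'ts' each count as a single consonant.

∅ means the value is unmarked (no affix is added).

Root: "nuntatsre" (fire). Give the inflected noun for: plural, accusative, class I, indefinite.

winngnuntatsre

Attach number plural ng- → ngnuntatsre.
case = accusative: zero marking, form stays ngnuntatsre.
Attach noun class class I un- → unngnuntatsre.
Attach definiteness indefinite w- → wunngnuntatsre.
Apply vowel harmony: wunngnuntatsre → winngnuntatsre.
Nasal assimilation: no change.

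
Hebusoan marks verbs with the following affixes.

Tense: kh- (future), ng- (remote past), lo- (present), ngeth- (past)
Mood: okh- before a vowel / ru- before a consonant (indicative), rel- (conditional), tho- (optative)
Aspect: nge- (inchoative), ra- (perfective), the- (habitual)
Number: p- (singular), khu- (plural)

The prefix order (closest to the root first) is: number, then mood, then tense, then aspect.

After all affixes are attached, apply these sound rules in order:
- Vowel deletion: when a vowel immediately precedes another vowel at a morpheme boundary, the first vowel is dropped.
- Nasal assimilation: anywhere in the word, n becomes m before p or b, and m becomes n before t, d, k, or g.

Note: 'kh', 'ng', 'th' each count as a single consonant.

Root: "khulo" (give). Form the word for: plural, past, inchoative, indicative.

Attach number plural khu- → khukhulo.
Attach mood indicative ru- (before consonant 'kh') → rukhukhulo.
Attach tense past ngeth- → ngethrukhukhulo.
Attach aspect inchoative nge- → ngengethrukhukhulo.
Vowel deletion: no change.
Nasal assimilation: no change.

ngengethrukhukhulo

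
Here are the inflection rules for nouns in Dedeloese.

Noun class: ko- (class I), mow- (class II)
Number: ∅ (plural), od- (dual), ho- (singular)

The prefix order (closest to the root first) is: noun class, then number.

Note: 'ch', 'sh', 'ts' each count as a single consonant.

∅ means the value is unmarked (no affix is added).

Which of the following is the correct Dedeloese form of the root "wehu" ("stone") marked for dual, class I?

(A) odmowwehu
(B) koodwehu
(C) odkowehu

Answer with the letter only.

C

Attach noun class class I ko- → kowehu.
Attach number dual od- → odkowehu.
So the correct form is odkowehu, option (C).
(B) koodwehu is wrong: it has the affixes in the wrong order.
(A) odmowwehu is wrong: it uses class II instead of class I for noun class.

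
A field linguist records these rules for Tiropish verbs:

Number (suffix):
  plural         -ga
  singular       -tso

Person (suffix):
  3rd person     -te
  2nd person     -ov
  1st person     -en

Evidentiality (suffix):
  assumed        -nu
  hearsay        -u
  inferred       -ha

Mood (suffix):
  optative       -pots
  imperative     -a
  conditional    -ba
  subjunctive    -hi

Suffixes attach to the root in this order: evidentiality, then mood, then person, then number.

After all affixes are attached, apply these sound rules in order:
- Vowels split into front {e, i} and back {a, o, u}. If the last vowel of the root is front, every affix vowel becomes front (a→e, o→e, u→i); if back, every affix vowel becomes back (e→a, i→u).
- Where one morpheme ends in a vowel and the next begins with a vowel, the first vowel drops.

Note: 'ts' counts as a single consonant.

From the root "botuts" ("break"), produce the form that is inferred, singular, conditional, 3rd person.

Attach evidentiality inferred -ha → botutsha.
Attach mood conditional -ba → botutshaba.
Attach person 3rd person -te → botutshabate.
Attach number singular -tso → botutshabatetso.
Apply vowel harmony: botutshabatetso → botutshabatatso.
Vowel deletion: no change.

botutshabatatso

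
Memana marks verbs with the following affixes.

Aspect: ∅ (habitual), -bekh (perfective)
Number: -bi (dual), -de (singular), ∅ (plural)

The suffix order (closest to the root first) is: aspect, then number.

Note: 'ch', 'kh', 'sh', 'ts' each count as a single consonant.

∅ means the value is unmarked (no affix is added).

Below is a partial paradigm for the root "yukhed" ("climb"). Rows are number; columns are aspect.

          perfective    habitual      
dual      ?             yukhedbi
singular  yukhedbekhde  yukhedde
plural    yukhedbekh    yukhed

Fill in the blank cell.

Attach aspect perfective -bekh → yukhedbekh.
Attach number dual -bi → yukhedbekhbi.

yukhedbekhbi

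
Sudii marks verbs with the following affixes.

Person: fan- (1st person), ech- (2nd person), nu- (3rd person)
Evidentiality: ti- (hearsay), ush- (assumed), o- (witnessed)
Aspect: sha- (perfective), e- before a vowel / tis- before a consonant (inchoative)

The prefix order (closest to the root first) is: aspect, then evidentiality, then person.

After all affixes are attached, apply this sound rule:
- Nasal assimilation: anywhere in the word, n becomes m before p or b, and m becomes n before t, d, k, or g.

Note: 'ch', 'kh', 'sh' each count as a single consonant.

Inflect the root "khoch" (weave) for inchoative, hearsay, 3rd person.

Attach aspect inchoative tis- (before consonant 'kh') → tiskhoch.
Attach evidentiality hearsay ti- → titiskhoch.
Attach person 3rd person nu- → nutitiskhoch.
Nasal assimilation: no change.

nutitiskhoch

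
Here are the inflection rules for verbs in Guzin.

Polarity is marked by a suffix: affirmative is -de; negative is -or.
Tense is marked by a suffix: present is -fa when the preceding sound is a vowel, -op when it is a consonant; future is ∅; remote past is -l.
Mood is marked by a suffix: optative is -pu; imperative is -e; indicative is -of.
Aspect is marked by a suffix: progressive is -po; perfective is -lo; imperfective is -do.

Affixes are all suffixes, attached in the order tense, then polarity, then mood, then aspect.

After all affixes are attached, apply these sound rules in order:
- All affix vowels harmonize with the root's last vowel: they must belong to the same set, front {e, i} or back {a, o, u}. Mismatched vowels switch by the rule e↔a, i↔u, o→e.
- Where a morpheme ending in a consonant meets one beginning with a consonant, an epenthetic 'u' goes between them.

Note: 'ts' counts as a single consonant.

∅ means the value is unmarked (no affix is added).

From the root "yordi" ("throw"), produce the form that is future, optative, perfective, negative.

yordierupile

tense = future: zero marking, form stays yordi.
Attach polarity negative -or → yordior.
Attach mood optative -pu → yordiorpu.
Attach aspect perfective -lo → yordiorpulo.
Apply vowel harmony: yordiorpulo → yordierpile.
Apply epenthesis: yordierpile → yordierupile.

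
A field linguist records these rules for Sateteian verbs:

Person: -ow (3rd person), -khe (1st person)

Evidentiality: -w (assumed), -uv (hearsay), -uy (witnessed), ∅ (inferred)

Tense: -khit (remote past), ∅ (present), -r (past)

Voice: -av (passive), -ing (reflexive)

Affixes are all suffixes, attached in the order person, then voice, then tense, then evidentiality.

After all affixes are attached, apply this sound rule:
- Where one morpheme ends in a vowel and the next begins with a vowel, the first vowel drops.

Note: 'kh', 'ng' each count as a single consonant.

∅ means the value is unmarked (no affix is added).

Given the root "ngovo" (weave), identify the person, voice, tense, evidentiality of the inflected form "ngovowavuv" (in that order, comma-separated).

Segment: ngovo-ow-av-uv.
person: -ow → 3rd person.
voice: -av → passive.
tense: ∅ → present.
evidentiality: -uv → hearsay.

3rd person, passive, present, hearsay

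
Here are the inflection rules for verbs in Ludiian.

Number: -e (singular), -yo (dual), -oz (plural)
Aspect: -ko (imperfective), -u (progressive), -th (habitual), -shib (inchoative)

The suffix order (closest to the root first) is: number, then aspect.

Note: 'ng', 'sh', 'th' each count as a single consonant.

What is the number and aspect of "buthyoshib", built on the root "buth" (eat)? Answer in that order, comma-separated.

Segment: buth-yo-shib.
number: -yo → dual.
aspect: -shib → inchoative.

dual, inchoative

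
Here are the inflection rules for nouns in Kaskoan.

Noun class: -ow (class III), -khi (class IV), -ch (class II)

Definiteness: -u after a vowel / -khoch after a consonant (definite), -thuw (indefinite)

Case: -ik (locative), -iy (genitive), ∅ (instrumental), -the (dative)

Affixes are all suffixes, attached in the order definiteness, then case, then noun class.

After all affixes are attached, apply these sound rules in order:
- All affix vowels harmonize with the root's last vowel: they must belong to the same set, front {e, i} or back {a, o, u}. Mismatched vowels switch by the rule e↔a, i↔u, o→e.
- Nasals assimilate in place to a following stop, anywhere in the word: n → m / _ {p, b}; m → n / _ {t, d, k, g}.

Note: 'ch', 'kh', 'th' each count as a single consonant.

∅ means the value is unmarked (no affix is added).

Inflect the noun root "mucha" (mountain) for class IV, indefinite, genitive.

Attach definiteness indefinite -thuw → muchathuw.
Attach case genitive -iy → muchathuwiy.
Attach noun class class IV -khi → muchathuwiykhi.
Apply vowel harmony: muchathuwiykhi → muchathuwuykhu.
Nasal assimilation: no change.

muchathuwuykhu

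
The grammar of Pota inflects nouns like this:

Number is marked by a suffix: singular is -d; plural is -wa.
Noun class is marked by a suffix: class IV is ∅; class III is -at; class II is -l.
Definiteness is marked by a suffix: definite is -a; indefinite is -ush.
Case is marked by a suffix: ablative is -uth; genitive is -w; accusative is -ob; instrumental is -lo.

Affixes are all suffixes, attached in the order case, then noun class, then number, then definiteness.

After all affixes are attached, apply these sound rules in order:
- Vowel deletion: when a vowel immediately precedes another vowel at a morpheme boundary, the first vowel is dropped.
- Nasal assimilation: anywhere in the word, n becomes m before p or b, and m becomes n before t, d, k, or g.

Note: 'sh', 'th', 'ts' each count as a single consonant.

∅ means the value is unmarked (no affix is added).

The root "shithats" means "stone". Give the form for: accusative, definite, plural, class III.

shithatsobatwa

Attach case accusative -ob → shithatsob.
Attach noun class class III -at → shithatsobat.
Attach number plural -wa → shithatsobatwa.
Attach definiteness definite -a → shithatsobatwaa.
Apply vowel deletion: shithatsobatwaa → shithatsobatwa.
Nasal assimilation: no change.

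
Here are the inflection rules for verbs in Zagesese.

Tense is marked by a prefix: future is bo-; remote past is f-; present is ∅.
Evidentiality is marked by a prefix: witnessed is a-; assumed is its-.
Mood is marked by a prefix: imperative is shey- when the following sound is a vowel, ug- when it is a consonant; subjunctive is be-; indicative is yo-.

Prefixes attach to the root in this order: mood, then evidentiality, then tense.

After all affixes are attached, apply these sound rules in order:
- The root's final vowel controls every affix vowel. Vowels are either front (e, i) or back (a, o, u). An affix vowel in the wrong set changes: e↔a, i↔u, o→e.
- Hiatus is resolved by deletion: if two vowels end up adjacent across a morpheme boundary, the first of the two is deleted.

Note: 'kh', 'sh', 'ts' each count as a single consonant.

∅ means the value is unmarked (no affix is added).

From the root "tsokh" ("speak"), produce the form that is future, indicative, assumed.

Attach mood indicative yo- → yotsokh.
Attach evidentiality assumed its- → itsyotsokh.
Attach tense future bo- → boitsyotsokh.
Apply vowel harmony: boitsyotsokh → boutsyotsokh.
Apply vowel deletion: boutsyotsokh → butsyotsokh.

butsyotsokh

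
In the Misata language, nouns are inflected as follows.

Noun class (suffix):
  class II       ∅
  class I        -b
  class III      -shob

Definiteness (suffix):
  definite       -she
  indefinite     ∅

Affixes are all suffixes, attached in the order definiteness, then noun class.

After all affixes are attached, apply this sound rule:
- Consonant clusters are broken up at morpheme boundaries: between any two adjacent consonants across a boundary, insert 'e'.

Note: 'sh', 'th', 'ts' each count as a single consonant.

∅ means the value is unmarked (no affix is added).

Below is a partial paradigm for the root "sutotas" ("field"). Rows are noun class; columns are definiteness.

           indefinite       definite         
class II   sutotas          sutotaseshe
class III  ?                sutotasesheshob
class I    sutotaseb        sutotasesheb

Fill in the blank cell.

sutotaseshob

definiteness = indefinite: zero marking, form stays sutotas.
Attach noun class class III -shob → sutotasshob.
Apply epenthesis: sutotasshob → sutotaseshob.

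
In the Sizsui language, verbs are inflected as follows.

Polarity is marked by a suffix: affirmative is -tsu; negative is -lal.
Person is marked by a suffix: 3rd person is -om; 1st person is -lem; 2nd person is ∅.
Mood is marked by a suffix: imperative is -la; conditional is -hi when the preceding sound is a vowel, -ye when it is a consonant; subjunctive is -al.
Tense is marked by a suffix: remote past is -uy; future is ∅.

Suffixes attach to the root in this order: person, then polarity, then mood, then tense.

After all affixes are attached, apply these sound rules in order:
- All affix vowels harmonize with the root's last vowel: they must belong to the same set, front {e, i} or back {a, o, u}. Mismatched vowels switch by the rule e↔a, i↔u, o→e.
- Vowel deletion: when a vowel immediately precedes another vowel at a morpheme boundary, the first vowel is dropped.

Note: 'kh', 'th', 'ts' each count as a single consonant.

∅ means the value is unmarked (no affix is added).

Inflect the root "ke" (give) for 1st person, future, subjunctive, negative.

kelemlelel

Attach person 1st person -lem → kelem.
Attach polarity negative -lal → kelemlal.
Attach mood subjunctive -al → kelemlalal.
tense = future: zero marking, form stays kelemlalal.
Apply vowel harmony: kelemlalal → kelemlelel.
Vowel deletion: no change.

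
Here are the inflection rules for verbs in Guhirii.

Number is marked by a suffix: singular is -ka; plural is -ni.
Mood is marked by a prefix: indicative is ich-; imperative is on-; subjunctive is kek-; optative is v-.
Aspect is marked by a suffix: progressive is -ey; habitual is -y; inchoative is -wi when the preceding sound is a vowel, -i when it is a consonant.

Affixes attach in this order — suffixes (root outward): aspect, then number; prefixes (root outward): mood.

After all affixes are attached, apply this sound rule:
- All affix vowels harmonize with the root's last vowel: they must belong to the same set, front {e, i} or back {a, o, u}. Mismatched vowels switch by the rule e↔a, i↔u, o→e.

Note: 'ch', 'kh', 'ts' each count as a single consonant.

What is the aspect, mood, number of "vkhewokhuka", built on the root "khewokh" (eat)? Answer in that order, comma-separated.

Segment: v-khewokh-i-ka.
aspect: -wi/i → inchoative.
mood: v- → optative.
number: -ka → singular.

inchoative, optative, singular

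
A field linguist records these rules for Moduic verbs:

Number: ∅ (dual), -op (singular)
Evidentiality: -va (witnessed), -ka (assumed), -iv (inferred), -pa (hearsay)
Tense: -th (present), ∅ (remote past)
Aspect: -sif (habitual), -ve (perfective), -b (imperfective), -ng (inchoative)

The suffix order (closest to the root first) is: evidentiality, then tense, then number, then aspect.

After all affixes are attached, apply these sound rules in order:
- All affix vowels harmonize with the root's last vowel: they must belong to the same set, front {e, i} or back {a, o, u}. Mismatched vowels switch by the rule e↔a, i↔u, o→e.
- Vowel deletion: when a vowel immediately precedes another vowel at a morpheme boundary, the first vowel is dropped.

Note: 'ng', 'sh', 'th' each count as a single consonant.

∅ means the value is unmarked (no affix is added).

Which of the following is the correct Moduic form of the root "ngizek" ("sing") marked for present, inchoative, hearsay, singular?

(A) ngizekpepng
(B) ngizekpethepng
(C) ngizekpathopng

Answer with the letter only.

Attach evidentiality hearsay -pa → ngizekpa.
Attach tense present -th → ngizekpath.
Attach number singular -op → ngizekpathop.
Attach aspect inchoative -ng → ngizekpathopng.
Apply vowel harmony: ngizekpathopng → ngizekpethepng.
Vowel deletion: no change.
So the correct form is ngizekpethepng, option (B).
(A) ngizekpepng is wrong: it uses remote past instead of present for tense.
(C) ngizekpathopng is wrong: it fails to apply the sound rule(s).

B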